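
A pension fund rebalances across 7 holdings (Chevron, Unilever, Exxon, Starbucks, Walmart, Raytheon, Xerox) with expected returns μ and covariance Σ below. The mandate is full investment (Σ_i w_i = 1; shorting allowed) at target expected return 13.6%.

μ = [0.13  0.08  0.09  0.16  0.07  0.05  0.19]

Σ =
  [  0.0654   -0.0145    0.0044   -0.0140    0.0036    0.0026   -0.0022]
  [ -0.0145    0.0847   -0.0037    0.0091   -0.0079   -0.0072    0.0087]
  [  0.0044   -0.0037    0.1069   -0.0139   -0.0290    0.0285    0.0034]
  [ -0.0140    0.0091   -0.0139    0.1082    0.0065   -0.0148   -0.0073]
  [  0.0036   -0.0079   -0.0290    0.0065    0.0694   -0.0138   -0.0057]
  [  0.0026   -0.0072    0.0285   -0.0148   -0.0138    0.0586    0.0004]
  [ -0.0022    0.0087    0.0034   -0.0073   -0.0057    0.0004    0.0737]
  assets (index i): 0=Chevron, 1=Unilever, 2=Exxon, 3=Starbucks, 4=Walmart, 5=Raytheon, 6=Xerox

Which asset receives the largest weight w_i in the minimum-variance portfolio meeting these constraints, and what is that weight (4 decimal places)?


g=Σ⁻¹μ = [2.5768  1.1915  1.0979  2.1115  1.7561  1.2790  2.8017]
h=Σ⁻¹𝟙 = [19.6080  16.7180  11.2263  14.3734  24.2388  22.0260  14.8412]
a=μᵀg=1.586142  b=𝟙ᵀg=12.814439  c=𝟙ᵀh=123.031718  D=ac−b²=30.935932
λ₁=(c·0.136−b)/D = (123.031718·0.136−12.814439)/30.935932 = 0.126645
λ₂=(a−b·0.136)/D = (1.586142−12.814439·0.136)/30.935932 = -0.005063
w* = 0.126645·g + -0.005063·h:
  w_0 = 0.126645·2.5768 + -0.005063·19.6080 = 0.2271  (Chevron)
  w_1 = 0.126645·1.1915 + -0.005063·16.7180 = 0.0663  (Unilever)
  w_2 = 0.126645·1.0979 + -0.005063·11.2263 = 0.0822  (Exxon)
  w_3 = 0.126645·2.1115 + -0.005063·14.3734 = 0.1946  (Starbucks)
  w_4 = 0.126645·1.7561 + -0.005063·24.2388 = 0.0997  (Walmart)
  w_5 = 0.126645·1.2790 + -0.005063·22.0260 = 0.0505  (Raytheon)
  w_6 = 0.126645·2.8017 + -0.005063·14.8412 = 0.2797  (Xerox)
Σw_i=1.0000  μᵀw=0.1360
σ²=wᵀΣw=λ₁·μ_p+λ₂ = 0.126645·0.136 + -0.005063 = 0.012161 ≈ 0.0122

Xerox (0.2797)


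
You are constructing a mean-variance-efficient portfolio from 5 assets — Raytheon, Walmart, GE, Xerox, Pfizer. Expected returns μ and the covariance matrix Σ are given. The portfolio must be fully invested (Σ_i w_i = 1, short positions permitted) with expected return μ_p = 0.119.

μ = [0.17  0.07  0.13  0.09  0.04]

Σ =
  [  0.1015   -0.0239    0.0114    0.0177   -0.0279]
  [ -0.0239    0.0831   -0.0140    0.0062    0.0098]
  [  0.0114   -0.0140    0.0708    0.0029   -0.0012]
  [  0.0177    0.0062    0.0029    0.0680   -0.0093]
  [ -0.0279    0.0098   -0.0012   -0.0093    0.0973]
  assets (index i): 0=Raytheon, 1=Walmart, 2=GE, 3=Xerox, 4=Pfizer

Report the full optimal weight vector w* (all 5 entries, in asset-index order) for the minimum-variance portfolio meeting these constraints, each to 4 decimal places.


0.3298  0.2185  0.2882  0.0726  0.0909

p=Σ⁻¹μ = [1.9608  1.5510  1.8131  0.7186  0.9082]
q=Σ⁻¹𝟙 = [13.8819  16.0822  14.8581  10.8884  13.8622]
a=μᵀp=0.778608  b=𝟙ᵀp=6.951680  c=𝟙ᵀq=69.572852  D=ac−b²=5.844141
λ₁=(c·0.119−b)/D = (69.572852·0.119−6.951680)/5.844141 = 0.227149
λ₂=(a−b·0.119)/D = (0.778608−6.951680·0.119)/5.844141 = -0.008323
w* = 0.227149·p + -0.008323·q:
  w_0 = 0.227149·1.9608 + -0.008323·13.8819 = 0.3298  (Raytheon)
  w_1 = 0.227149·1.5510 + -0.008323·16.0822 = 0.2185  (Walmart)
  w_2 = 0.227149·1.8131 + -0.008323·14.8581 = 0.2882  (GE)
  w_3 = 0.227149·0.7186 + -0.008323·10.8884 = 0.0726  (Xerox)
  w_4 = 0.227149·0.9082 + -0.008323·13.8622 = 0.0909  (Pfizer)
Σw_i=1.0000  μᵀw=0.1190
σ²=wᵀΣw=λ₁·μ_p+λ₂ = 0.227149·0.119 + -0.008323 = 0.018708 ≈ 0.0187


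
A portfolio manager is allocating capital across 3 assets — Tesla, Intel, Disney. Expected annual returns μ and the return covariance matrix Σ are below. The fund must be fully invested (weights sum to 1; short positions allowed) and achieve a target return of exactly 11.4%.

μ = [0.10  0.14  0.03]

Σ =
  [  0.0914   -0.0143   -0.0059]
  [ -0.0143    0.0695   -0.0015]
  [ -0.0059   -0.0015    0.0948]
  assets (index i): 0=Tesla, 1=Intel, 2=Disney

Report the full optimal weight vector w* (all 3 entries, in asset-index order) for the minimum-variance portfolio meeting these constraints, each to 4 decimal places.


0.3483  0.5420  0.1097

u=Σ⁻¹μ = [1.4874  2.3301  0.4459]
v=Σ⁻¹𝟙 = [14.4539  17.6156  11.7268]
a=μᵀu=0.488327  b=𝟙ᵀu=4.263378  c=𝟙ᵀv=43.796321  D=ac−b²=3.210553
λ₁=(c·0.114−b)/D = (43.796321·0.114−4.263378)/3.210553 = 0.227189
λ₂=(a−b·0.114)/D = (0.488327−4.263378·0.114)/3.210553 = 0.000717
w* = 0.227189·u + 0.000717·v:
  w_0 = 0.227189·1.4874 + 0.000717·14.4539 = 0.3483  (Tesla)
  w_1 = 0.227189·2.3301 + 0.000717·17.6156 = 0.5420  (Intel)
  w_2 = 0.227189·0.4459 + 0.000717·11.7268 = 0.1097  (Disney)
Σw_i=1.0000  μᵀw=0.1140
σ²=wᵀΣw=λ₁·μ_p+λ₂ = 0.227189·0.114 + 0.000717 = 0.026617 ≈ 0.0266


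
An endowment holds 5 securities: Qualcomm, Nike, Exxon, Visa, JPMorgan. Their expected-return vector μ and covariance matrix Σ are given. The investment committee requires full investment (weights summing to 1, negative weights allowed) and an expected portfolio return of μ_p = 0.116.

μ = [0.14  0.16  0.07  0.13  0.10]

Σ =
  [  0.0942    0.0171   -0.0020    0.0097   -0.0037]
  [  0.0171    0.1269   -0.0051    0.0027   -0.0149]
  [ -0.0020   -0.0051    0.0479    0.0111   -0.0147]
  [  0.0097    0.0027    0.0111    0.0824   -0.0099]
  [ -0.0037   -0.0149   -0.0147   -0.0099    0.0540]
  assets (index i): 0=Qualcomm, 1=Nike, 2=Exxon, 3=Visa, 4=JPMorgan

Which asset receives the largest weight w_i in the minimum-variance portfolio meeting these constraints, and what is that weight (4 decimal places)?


JPMorgan (0.3229)

g=Σ⁻¹μ = [1.2342  1.5411  2.3414  1.4589  3.2665]
h=Σ⁻¹𝟙 = [9.3726  11.4028  29.9889  10.5116  32.3978]
a=μᵀg=1.099576  b=𝟙ᵀg=9.842136  c=𝟙ᵀh=93.673800  D=ac−b²=6.133871
λ₁=(c·0.116−b)/D = (93.673800·0.116−9.842136)/6.133871 = 0.166946
λ₂=(a−b·0.116)/D = (1.099576−9.842136·0.116)/6.133871 = -0.006865
w* = 0.166946·g + -0.006865·h:
  w_0 = 0.166946·1.2342 + -0.006865·9.3726 = 0.1417  (Qualcomm)
  w_1 = 0.166946·1.5411 + -0.006865·11.4028 = 0.1790  (Nike)
  w_2 = 0.166946·2.3414 + -0.006865·29.9889 = 0.1850  (Exxon)
  w_3 = 0.166946·1.4589 + -0.006865·10.5116 = 0.1714  (Visa)
  w_4 = 0.166946·3.2665 + -0.006865·32.3978 = 0.3229  (JPMorgan)
Σw_i=1.0000  μᵀw=0.1160
σ²=wᵀΣw=λ₁·μ_p+λ₂ = 0.166946·0.116 + -0.006865 = 0.012500 ≈ 0.0125


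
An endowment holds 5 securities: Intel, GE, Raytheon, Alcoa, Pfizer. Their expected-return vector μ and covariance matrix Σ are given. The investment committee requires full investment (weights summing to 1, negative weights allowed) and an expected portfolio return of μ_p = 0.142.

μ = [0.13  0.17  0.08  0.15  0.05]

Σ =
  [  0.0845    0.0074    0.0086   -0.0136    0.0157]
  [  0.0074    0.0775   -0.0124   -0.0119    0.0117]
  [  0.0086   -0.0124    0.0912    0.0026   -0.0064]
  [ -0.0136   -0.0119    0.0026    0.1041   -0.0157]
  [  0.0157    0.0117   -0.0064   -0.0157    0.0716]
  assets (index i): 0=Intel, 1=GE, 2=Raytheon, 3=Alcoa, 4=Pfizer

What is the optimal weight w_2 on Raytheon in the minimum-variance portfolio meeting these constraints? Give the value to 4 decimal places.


0.1256

g=Σ⁻¹μ = [1.4378  2.4492  1.0543  1.9588  0.5066]
h=Σ⁻¹𝟙 = [9.0097  14.1372  12.6098  14.1834  13.9179]
a=μᵀg=1.006785  b=𝟙ᵀg=7.406779  c=𝟙ᵀh=63.858071  D=ac−b²=9.430941
λ₁=(c·0.142−b)/D = (63.858071·0.142−7.406779)/9.430941 = 0.176130
λ₂=(a−b·0.142)/D = (1.006785−7.406779·0.142)/9.430941 = -0.004769
w* = 0.176130·g + -0.004769·h:
  w_0 = 0.176130·1.4378 + -0.004769·9.0097 = 0.2103  (Intel)
  w_1 = 0.176130·2.4492 + -0.004769·14.1372 = 0.3640  (GE)
  w_2 = 0.176130·1.0543 + -0.004769·12.6098 = 0.1256  (Raytheon)
  w_3 = 0.176130·1.9588 + -0.004769·14.1834 = 0.2774  (Alcoa)
  w_4 = 0.176130·0.5066 + -0.004769·13.9179 = 0.0228  (Pfizer)
Σw_i=1.0000  μᵀw=0.1420
σ²=wᵀΣw=λ₁·μ_p+λ₂ = 0.176130·0.142 + -0.004769 = 0.020241 ≈ 0.0202


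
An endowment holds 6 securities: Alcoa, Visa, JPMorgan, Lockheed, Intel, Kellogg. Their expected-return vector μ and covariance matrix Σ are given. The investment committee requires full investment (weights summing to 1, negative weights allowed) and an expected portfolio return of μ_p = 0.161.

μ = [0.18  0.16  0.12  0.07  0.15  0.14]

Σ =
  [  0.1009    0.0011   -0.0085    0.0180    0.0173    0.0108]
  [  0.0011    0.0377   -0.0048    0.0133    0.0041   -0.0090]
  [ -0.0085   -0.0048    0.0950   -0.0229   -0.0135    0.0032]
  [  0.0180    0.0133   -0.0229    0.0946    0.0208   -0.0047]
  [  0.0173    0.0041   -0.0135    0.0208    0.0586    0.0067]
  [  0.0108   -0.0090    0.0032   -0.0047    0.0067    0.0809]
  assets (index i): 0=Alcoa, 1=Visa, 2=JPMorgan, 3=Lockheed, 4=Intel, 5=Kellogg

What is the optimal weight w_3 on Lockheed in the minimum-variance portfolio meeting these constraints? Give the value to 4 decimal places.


u=Σ⁻¹μ = [1.3532  4.6809  1.8313  -0.0997  2.0819  1.8200]
v=Σ⁻¹𝟙 = [6.0072  27.5992  15.5613  7.1462  12.8810  13.3622]
a=μᵀu=1.772382  b=𝟙ᵀu=11.667615  c=𝟙ᵀv=82.557096  D=ac−b²=10.189490
λ₁=(c·0.161−b)/D = (82.557096·0.161−11.667615)/10.189490 = 0.159387
λ₂=(a−b·0.161)/D = (1.772382−11.667615·0.161)/10.189490 = -0.010413
w* = 0.159387·u + -0.010413·v:
  w_0 = 0.159387·1.3532 + -0.010413·6.0072 = 0.1531  (Alcoa)
  w_1 = 0.159387·4.6809 + -0.010413·27.5992 = 0.4587  (Visa)
  w_2 = 0.159387·1.8313 + -0.010413·15.5613 = 0.1298  (JPMorgan)
  w_3 = 0.159387·-0.0997 + -0.010413·7.1462 = -0.0903  (Lockheed)
  w_4 = 0.159387·2.0819 + -0.010413·12.8810 = 0.1977  (Intel)
  w_5 = 0.159387·1.8200 + -0.010413·13.3622 = 0.1509  (Kellogg)
Σw_i=1.0000  μᵀw=0.1610
σ²=wᵀΣw=λ₁·μ_p+λ₂ = 0.159387·0.161 + -0.010413 = 0.015248 ≈ 0.0152

-0.0903


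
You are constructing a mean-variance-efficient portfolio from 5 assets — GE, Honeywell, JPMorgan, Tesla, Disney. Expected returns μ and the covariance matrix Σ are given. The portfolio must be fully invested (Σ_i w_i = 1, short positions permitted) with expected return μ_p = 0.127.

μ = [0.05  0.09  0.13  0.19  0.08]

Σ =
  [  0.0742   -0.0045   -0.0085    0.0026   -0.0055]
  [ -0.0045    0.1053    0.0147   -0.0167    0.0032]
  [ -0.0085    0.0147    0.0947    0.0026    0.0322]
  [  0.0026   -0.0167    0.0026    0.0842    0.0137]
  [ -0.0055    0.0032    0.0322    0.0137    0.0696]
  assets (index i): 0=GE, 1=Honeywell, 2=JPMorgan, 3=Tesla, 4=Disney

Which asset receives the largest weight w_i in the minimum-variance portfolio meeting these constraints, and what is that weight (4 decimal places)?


Tesla (0.3737)

x=Σ⁻¹μ = [0.8009  1.1019  1.1544  2.3890  0.1577]
y=Σ⁻¹𝟙 = [15.1971  10.7921  6.6311  11.7665  9.6886]
a=μᵀx=0.755817  b=𝟙ᵀx=5.603912  c=𝟙ᵀy=54.075386  D=ac−b²=9.467280
λ₁=(c·0.127−b)/D = (54.075386·0.127−5.603912)/9.467280 = 0.133477
λ₂=(a−b·0.127)/D = (0.755817−5.603912·0.127)/9.467280 = 0.004660
w* = 0.133477·x + 0.004660·y:
  w_0 = 0.133477·0.8009 + 0.004660·15.1971 = 0.1777  (GE)
  w_1 = 0.133477·1.1019 + 0.004660·10.7921 = 0.1974  (Honeywell)
  w_2 = 0.133477·1.1544 + 0.004660·6.6311 = 0.1850  (JPMorgan)
  w_3 = 0.133477·2.3890 + 0.004660·11.7665 = 0.3737  (Tesla)
  w_4 = 0.133477·0.1577 + 0.004660·9.6886 = 0.0662  (Disney)
Σw_i=1.0000  μᵀw=0.1270
σ²=wᵀΣw=λ₁·μ_p+λ₂ = 0.133477·0.127 + 0.004660 = 0.021612 ≈ 0.0216


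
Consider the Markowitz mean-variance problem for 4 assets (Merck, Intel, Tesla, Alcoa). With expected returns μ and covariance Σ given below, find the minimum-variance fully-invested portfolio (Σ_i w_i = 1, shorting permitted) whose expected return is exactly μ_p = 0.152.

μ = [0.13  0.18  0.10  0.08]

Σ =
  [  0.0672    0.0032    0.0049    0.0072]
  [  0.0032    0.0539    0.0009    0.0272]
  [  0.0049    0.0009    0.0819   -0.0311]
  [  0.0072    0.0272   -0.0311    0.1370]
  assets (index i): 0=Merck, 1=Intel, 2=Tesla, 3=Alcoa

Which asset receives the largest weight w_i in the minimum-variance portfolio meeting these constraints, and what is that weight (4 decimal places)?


x=Σ⁻¹μ = [1.6881  3.1570  1.1330  0.1256]
y=Σ⁻¹𝟙 = [12.4396  14.0313  13.9826  7.0339]
a=μᵀx=0.911063  b=𝟙ᵀx=6.103750  c=𝟙ᵀy=47.487342  D=ac−b²=6.008222
λ₁=(c·0.152−b)/D = (47.487342·0.152−6.103750)/6.008222 = 0.185467
λ₂=(a−b·0.152)/D = (0.911063−6.103750·0.152)/6.008222 = -0.002781
w* = 0.185467·x + -0.002781·y:
  w_0 = 0.185467·1.6881 + -0.002781·12.4396 = 0.2785  (Merck)
  w_1 = 0.185467·3.1570 + -0.002781·14.0313 = 0.5465  (Intel)
  w_2 = 0.185467·1.1330 + -0.002781·13.9826 = 0.1713  (Tesla)
  w_3 = 0.185467·0.1256 + -0.002781·7.0339 = 0.0037  (Alcoa)
Σw_i=1.0000  μᵀw=0.1520
σ²=wᵀΣw=λ₁·μ_p+λ₂ = 0.185467·0.152 + -0.002781 = 0.025410 ≈ 0.0254

Intel (0.5465)


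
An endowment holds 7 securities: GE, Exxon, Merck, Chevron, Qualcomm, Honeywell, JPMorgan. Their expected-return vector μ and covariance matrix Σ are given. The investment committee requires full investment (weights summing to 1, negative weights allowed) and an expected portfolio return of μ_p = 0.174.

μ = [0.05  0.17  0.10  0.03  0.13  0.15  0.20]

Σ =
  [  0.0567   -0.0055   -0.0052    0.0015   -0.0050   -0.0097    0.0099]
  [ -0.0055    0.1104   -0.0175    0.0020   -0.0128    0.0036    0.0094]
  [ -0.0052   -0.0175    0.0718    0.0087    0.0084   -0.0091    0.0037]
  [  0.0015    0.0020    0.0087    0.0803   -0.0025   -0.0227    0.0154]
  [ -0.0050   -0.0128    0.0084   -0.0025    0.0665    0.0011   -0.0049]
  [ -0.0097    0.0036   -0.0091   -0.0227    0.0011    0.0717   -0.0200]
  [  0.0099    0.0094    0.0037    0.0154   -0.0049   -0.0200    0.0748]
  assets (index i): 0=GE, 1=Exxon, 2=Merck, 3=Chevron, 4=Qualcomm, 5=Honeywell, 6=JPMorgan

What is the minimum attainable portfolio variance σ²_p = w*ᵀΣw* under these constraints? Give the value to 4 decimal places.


p=Σ⁻¹μ = [1.4656  1.7953  1.8687  0.5476  2.3685  3.4462  3.1257]
q=Σ⁻¹𝟙 = [24.0581  12.8881  17.5618  15.5065  18.1969  27.0176  12.9200]
a=μᵀp=2.031743  b=𝟙ᵀp=14.617488  c=𝟙ᵀq=128.148968  D=ac−b²=46.694784
λ₁=(c·0.174−b)/D = (128.148968·0.174−14.617488)/46.694784 = 0.164482
λ₂=(a−b·0.174)/D = (2.031743−14.617488·0.174)/46.694784 = -0.010958
w* = 0.164482·p + -0.010958·q:
  w_0 = 0.164482·1.4656 + -0.010958·24.0581 = -0.0226  (GE)
  w_1 = 0.164482·1.7953 + -0.010958·12.8881 = 0.1541  (Exxon)
  w_2 = 0.164482·1.8687 + -0.010958·17.5618 = 0.1149  (Merck)
  w_3 = 0.164482·0.5476 + -0.010958·15.5065 = -0.0799  (Chevron)
  w_4 = 0.164482·2.3685 + -0.010958·18.1969 = 0.1902  (Qualcomm)
  w_5 = 0.164482·3.4462 + -0.010958·27.0176 = 0.2708  (Honeywell)
  w_6 = 0.164482·3.1257 + -0.010958·12.9200 = 0.3725  (JPMorgan)
Σw_i=1.0000  μᵀw=0.1740
σ²=wᵀΣw=λ₁·μ_p+λ₂ = 0.164482·0.174 + -0.010958 = 0.017661 ≈ 0.0177

0.0177


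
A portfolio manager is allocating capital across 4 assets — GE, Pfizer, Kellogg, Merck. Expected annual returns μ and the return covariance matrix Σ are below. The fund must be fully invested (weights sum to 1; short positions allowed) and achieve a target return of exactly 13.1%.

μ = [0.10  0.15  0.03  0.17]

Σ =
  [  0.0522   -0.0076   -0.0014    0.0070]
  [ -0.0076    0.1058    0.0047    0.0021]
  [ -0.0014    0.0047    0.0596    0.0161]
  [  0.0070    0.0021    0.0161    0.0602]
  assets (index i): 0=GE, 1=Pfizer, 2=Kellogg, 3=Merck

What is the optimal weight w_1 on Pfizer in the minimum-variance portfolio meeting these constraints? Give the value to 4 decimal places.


x=Σ⁻¹μ = [1.7729  1.5054  -0.2874  2.6421]
y=Σ⁻¹𝟙 = [19.6011  10.0481  13.6563  10.3293]
a=μᵀx=0.843644  b=𝟙ᵀx=5.633006  c=𝟙ᵀy=53.634856  D=ac−b²=13.517944
λ₁=(c·0.131−b)/D = (53.634856·0.131−5.633006)/13.517944 = 0.103060
λ₂=(a−b·0.131)/D = (0.843644−5.633006·0.131)/13.517944 = 0.007821
w* = 0.103060·x + 0.007821·y:
  w_0 = 0.103060·1.7729 + 0.007821·19.6011 = 0.3360  (GE)
  w_1 = 0.103060·1.5054 + 0.007821·10.0481 = 0.2337  (Pfizer)
  w_2 = 0.103060·-0.2874 + 0.007821·13.6563 = 0.0772  (Kellogg)
  w_3 = 0.103060·2.6421 + 0.007821·10.3293 = 0.3531  (Merck)
Σw_i=1.0000  μᵀw=0.1310
σ²=wᵀΣw=λ₁·μ_p+λ₂ = 0.103060·0.131 + 0.007821 = 0.021322 ≈ 0.0213

0.2337


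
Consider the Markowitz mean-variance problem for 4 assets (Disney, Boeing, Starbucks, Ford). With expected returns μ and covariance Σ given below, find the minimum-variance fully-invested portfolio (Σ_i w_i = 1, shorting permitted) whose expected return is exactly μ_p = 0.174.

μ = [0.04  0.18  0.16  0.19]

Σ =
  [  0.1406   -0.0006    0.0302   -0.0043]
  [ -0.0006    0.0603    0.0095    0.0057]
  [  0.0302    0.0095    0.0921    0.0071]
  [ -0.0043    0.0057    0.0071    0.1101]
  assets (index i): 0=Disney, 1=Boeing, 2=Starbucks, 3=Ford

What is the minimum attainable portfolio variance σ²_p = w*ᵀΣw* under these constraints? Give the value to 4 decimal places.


g=Σ⁻¹μ = [0.0558  2.6336  1.3312  1.5057]
h=Σ⁻¹𝟙 = [5.9750  14.8135  6.7450  8.1141]
a=μᵀg=0.975353  b=𝟙ᵀg=5.526325  c=𝟙ᵀh=35.647658  D=ac−b²=4.228768
λ₁=(c·0.174−b)/D = (35.647658·0.174−5.526325)/4.228768 = 0.159944
λ₂=(a−b·0.174)/D = (0.975353−5.526325·0.174)/4.228768 = 0.003257
w* = 0.159944·g + 0.003257·h:
  w_0 = 0.159944·0.0558 + 0.003257·5.9750 = 0.0284  (Disney)
  w_1 = 0.159944·2.6336 + 0.003257·14.8135 = 0.4695  (Boeing)
  w_2 = 0.159944·1.3312 + 0.003257·6.7450 = 0.2349  (Starbucks)
  w_3 = 0.159944·1.5057 + 0.003257·8.1141 = 0.2673  (Ford)
Σw_i=1.0000  μᵀw=0.1740
σ²=wᵀΣw=λ₁·μ_p+λ₂ = 0.159944·0.174 + 0.003257 = 0.031087 ≈ 0.0311

0.0311


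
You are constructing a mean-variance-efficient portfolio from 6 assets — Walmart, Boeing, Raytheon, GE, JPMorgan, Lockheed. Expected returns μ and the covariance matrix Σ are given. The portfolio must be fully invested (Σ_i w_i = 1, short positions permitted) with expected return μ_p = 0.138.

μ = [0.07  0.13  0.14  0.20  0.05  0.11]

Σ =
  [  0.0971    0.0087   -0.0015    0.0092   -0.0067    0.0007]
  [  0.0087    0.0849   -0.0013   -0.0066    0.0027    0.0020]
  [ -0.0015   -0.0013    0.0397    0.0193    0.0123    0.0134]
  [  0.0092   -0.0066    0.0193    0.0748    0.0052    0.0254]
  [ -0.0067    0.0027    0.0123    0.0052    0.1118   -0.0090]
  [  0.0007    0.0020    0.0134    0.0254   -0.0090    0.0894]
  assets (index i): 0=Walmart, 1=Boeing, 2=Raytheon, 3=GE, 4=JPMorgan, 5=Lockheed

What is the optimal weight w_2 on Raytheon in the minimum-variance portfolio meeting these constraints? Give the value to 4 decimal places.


p=Σ⁻¹μ = [0.4203  1.6763  2.4993  2.0364  0.0819  0.2447]
q=Σ⁻¹𝟙 = [9.5479  11.0897  18.4789  5.3940  7.5544  7.3210]
a=μᵀp=1.035529  b=𝟙ᵀp=6.958900  c=𝟙ᵀq=59.385976  D=ac−b²=13.069602
λ₁=(c·0.138−b)/D = (59.385976·0.138−6.958900)/13.069602 = 0.094598
λ₂=(a−b·0.138)/D = (1.035529−6.958900·0.138)/13.069602 = 0.005754
w* = 0.094598·p + 0.005754·q:
  w_0 = 0.094598·0.4203 + 0.005754·9.5479 = 0.0947  (Walmart)
  w_1 = 0.094598·1.6763 + 0.005754·11.0897 = 0.2224  (Boeing)
  w_2 = 0.094598·2.4993 + 0.005754·18.4789 = 0.3428  (Raytheon)
  w_3 = 0.094598·2.0364 + 0.005754·5.3940 = 0.2237  (GE)
  w_4 = 0.094598·0.0819 + 0.005754·7.5544 = 0.0512  (JPMorgan)
  w_5 = 0.094598·0.2447 + 0.005754·7.3210 = 0.0653  (Lockheed)
Σw_i=1.0000  μᵀw=0.1380
σ²=wᵀΣw=λ₁·μ_p+λ₂ = 0.094598·0.138 + 0.005754 = 0.018808 ≈ 0.0188

0.3428


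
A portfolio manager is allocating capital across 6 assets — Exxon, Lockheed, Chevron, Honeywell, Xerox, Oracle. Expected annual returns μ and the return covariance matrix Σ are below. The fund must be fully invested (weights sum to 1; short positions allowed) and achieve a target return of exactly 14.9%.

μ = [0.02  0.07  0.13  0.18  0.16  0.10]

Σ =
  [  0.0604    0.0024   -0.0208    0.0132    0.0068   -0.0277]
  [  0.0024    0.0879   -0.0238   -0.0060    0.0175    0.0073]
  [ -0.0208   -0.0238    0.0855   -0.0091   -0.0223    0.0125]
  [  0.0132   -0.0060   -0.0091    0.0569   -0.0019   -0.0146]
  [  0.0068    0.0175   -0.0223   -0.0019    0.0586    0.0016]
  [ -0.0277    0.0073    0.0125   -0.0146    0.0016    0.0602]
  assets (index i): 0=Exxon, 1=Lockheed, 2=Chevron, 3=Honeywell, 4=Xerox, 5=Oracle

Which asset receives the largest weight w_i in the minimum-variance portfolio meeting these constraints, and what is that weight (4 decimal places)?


u=Σ⁻¹μ = [1.1074  0.9919  3.1025  4.2257  3.5595  2.3364]
v=Σ⁻¹𝟙 = [30.9903  12.9624  26.2466  24.0884  19.5703  29.1711]
a=μᵀu=2.058703  b=𝟙ᵀu=15.323495  c=𝟙ᵀv=143.029091  D=ac−b²=59.644937
λ₁=(c·0.149−b)/D = (143.029091·0.149−15.323495)/59.644937 = 0.100391
λ₂=(a−b·0.149)/D = (2.058703−15.323495·0.149)/59.644937 = -0.003764
w* = 0.100391·u + -0.003764·v:
  w_0 = 0.100391·1.1074 + -0.003764·30.9903 = -0.0055  (Exxon)
  w_1 = 0.100391·0.9919 + -0.003764·12.9624 = 0.0508  (Lockheed)
  w_2 = 0.100391·3.1025 + -0.003764·26.2466 = 0.2127  (Chevron)
  w_3 = 0.100391·4.2257 + -0.003764·24.0884 = 0.3336  (Honeywell)
  w_4 = 0.100391·3.5595 + -0.003764·19.5703 = 0.2837  (Xerox)
  w_5 = 0.100391·2.3364 + -0.003764·29.1711 = 0.1248  (Oracle)
Σw_i=1.0000  μᵀw=0.1490
σ²=wᵀΣw=λ₁·μ_p+λ₂ = 0.100391·0.149 + -0.003764 = 0.011194 ≈ 0.0112

Honeywell (0.3336)


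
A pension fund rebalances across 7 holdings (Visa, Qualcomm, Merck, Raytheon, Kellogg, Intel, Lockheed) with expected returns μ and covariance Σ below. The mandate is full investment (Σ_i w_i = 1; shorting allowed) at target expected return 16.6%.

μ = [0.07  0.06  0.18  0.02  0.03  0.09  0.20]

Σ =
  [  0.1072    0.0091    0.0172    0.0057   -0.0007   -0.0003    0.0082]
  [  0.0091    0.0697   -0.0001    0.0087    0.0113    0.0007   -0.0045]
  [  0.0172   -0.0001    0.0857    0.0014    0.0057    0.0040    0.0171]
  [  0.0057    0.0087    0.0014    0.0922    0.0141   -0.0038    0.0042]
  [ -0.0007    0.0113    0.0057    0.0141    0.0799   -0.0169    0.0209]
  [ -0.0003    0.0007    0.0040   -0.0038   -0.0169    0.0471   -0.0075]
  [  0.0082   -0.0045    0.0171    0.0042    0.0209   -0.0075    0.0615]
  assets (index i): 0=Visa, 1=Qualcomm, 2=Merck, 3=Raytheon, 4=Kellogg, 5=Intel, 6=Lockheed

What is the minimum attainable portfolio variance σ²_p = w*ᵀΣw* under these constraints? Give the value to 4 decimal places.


0.0241

p=Σ⁻¹μ = [0.0945  1.0782  1.3370  0.0726  -0.2813  2.2134  3.3072]
q=Σ⁻¹𝟙 = [6.1567  11.2983  5.5447  8.0844  11.4047  27.5508  13.6563]
a=μᵀp=1.165613  b=𝟙ᵀp=7.821570  c=𝟙ᵀq=83.695858  D=ac−b²=36.380052
λ₁=(c·0.166−b)/D = (83.695858·0.166−7.821570)/36.380052 = 0.166903
λ₂=(a−b·0.166)/D = (1.165613−7.821570·0.166)/36.380052 = -0.003649
w* = 0.166903·p + -0.003649·q:
  w_0 = 0.166903·0.0945 + -0.003649·6.1567 = -0.0067  (Visa)
  w_1 = 0.166903·1.0782 + -0.003649·11.2983 = 0.1387  (Qualcomm)
  w_2 = 0.166903·1.3370 + -0.003649·5.5447 = 0.2029  (Merck)
  w_3 = 0.166903·0.0726 + -0.003649·8.0844 = -0.0174  (Raytheon)
  w_4 = 0.166903·-0.2813 + -0.003649·11.4047 = -0.0886  (Kellogg)
  w_5 = 0.166903·2.2134 + -0.003649·27.5508 = 0.2689  (Intel)
  w_6 = 0.166903·3.3072 + -0.003649·13.6563 = 0.5021  (Lockheed)
Σw_i=1.0000  μᵀw=0.1660
σ²=wᵀΣw=λ₁·μ_p+λ₂ = 0.166903·0.166 + -0.003649 = 0.024056 ≈ 0.0241


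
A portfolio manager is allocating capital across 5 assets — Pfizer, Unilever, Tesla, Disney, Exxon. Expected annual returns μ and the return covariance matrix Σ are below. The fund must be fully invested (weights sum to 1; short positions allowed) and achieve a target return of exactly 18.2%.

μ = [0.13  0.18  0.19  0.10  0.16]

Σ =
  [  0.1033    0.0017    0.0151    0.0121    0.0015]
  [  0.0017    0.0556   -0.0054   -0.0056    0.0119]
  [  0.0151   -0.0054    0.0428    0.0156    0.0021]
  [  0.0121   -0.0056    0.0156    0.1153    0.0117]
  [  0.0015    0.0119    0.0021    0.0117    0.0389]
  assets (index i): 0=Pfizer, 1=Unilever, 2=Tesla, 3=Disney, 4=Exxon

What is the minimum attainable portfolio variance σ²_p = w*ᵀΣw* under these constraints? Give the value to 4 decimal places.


0.0175

x=Σ⁻¹μ = [0.5041  3.0421  4.4804  0.0614  2.9027]
y=Σ⁻¹𝟙 = [5.5788  16.4153  21.0487  4.2034  18.0696]
a=μᵀx=1.934961  b=𝟙ᵀx=10.990723  c=𝟙ᵀy=65.315774  D=ac−b²=5.587470
λ₁=(c·0.182−b)/D = (65.315774·0.182−10.990723)/5.587470 = 0.160493
λ₂=(a−b·0.182)/D = (1.934961−10.990723·0.182)/5.587470 = -0.011696
w* = 0.160493·x + -0.011696·y:
  w_0 = 0.160493·0.5041 + -0.011696·5.5788 = 0.0157  (Pfizer)
  w_1 = 0.160493·3.0421 + -0.011696·16.4153 = 0.2962  (Unilever)
  w_2 = 0.160493·4.4804 + -0.011696·21.0487 = 0.4729  (Tesla)
  w_3 = 0.160493·0.0614 + -0.011696·4.2034 = -0.0393  (Disney)
  w_4 = 0.160493·2.9027 + -0.011696·18.0696 = 0.2545  (Exxon)
Σw_i=1.0000  μᵀw=0.1820
σ²=wᵀΣw=λ₁·μ_p+λ₂ = 0.160493·0.182 + -0.011696 = 0.017514 ≈ 0.0175


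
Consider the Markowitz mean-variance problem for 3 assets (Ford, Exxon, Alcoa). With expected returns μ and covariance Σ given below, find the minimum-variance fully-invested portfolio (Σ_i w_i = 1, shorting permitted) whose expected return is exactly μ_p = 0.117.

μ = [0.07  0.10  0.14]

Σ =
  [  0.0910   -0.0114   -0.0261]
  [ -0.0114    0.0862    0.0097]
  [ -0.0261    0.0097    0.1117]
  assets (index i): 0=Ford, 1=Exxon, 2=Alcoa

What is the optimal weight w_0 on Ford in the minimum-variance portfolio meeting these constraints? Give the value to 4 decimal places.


g=Σ⁻¹μ = [1.3359  1.1721  1.4637]
h=Σ⁻¹𝟙 = [15.8640  12.3955  11.5829]
a=μᵀg=0.415637  b=𝟙ᵀg=3.971644  c=𝟙ᵀh=39.842464  D=ac−b²=0.786045
λ₁=(c·0.117−b)/D = (39.842464·0.117−3.971644)/0.786045 = 0.877716
λ₂=(a−b·0.117)/D = (0.415637−3.971644·0.117)/0.786045 = -0.062395
w* = 0.877716·g + -0.062395·h:
  w_0 = 0.877716·1.3359 + -0.062395·15.8640 = 0.1827  (Ford)
  w_1 = 0.877716·1.1721 + -0.062395·12.3955 = 0.2553  (Exxon)
  w_2 = 0.877716·1.4637 + -0.062395·11.5829 = 0.5620  (Alcoa)
Σw_i=1.0000  μᵀw=0.1170
σ²=wᵀΣw=λ₁·μ_p+λ₂ = 0.877716·0.117 + -0.062395 = 0.040298 ≈ 0.0403

0.1827


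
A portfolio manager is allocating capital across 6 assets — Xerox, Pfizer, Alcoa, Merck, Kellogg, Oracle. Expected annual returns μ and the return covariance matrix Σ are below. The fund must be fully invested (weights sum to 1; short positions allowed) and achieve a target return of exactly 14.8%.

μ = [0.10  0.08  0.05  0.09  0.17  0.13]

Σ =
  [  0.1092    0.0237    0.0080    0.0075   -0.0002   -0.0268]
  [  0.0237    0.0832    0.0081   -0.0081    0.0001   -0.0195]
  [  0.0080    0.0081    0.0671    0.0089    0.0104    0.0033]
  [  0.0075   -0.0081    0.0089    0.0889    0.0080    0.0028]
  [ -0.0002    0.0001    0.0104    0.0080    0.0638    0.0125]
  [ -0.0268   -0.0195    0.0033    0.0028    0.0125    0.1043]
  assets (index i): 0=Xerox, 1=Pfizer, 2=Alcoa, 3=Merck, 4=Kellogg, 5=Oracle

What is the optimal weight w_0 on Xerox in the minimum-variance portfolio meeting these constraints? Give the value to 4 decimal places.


0.1681

x=Σ⁻¹μ = [0.9773  1.0890  -0.0317  0.7813  2.2977  1.4058]
y=Σ⁻¹𝟙 = [8.1373  12.6094  8.9027  9.4767  10.6452  12.2242]
a=μᵀx=0.826941  b=𝟙ᵀx=6.519356  c=𝟙ᵀy=61.995592  D=ac−b²=8.764697
λ₁=(c·0.148−b)/D = (61.995592·0.148−6.519356)/8.764697 = 0.303033
λ₂=(a−b·0.148)/D = (0.826941−6.519356·0.148)/8.764697 = -0.015736
w* = 0.303033·x + -0.015736·y:
  w_0 = 0.303033·0.9773 + -0.015736·8.1373 = 0.1681  (Xerox)
  w_1 = 0.303033·1.0890 + -0.015736·12.6094 = 0.1316  (Pfizer)
  w_2 = 0.303033·-0.0317 + -0.015736·8.9027 = -0.1497  (Alcoa)
  w_3 = 0.303033·0.7813 + -0.015736·9.4767 = 0.0876  (Merck)
  w_4 = 0.303033·2.2977 + -0.015736·10.6452 = 0.5288  (Kellogg)
  w_5 = 0.303033·1.4058 + -0.015736·12.2242 = 0.2336  (Oracle)
Σw_i=1.0000  μᵀw=0.1480
σ²=wᵀΣw=λ₁·μ_p+λ₂ = 0.303033·0.148 + -0.015736 = 0.029113 ≈ 0.0291


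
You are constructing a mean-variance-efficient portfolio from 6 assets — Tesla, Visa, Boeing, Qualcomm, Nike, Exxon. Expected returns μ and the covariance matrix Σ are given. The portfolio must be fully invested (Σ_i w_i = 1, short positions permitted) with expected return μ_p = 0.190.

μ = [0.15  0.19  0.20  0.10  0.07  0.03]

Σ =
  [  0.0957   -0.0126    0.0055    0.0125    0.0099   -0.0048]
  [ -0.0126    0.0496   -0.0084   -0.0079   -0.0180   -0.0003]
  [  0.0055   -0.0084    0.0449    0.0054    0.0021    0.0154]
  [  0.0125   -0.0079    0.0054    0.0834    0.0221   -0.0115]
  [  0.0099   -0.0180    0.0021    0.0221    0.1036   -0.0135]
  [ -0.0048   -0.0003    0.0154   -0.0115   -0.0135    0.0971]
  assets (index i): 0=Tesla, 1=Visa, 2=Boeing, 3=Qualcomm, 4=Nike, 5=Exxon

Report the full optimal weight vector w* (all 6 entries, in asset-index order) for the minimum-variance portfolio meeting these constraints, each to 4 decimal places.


0.1265  0.4232  0.4264  0.0323  0.0587  -0.0672

x=Σ⁻¹μ = [1.7863  5.7297  5.2062  0.7970  1.2056  -0.1487]
y=Σ⁻¹𝟙 = [11.4362  33.1489  21.6413  9.9914  13.1228  10.5419]
a=μᵀx=2.557450  b=𝟙ᵀx=14.575983  c=𝟙ᵀy=99.882545  D=ac−b²=42.985386
λ₁=(c·0.190−b)/D = (99.882545·0.190−14.575983)/42.985386 = 0.102400
λ₂=(a−b·0.190)/D = (2.557450−14.575983·0.190)/42.985386 = -0.004932
w* = 0.102400·x + -0.004932·y:
  w_0 = 0.102400·1.7863 + -0.004932·11.4362 = 0.1265  (Tesla)
  w_1 = 0.102400·5.7297 + -0.004932·33.1489 = 0.4232  (Visa)
  w_2 = 0.102400·5.2062 + -0.004932·21.6413 = 0.4264  (Boeing)
  w_3 = 0.102400·0.7970 + -0.004932·9.9914 = 0.0323  (Qualcomm)
  w_4 = 0.102400·1.2056 + -0.004932·13.1228 = 0.0587  (Nike)
  w_5 = 0.102400·-0.1487 + -0.004932·10.5419 = -0.0672  (Exxon)
Σw_i=1.0000  μᵀw=0.1900
σ²=wᵀΣw=λ₁·μ_p+λ₂ = 0.102400·0.190 + -0.004932 = 0.014524 ≈ 0.0145


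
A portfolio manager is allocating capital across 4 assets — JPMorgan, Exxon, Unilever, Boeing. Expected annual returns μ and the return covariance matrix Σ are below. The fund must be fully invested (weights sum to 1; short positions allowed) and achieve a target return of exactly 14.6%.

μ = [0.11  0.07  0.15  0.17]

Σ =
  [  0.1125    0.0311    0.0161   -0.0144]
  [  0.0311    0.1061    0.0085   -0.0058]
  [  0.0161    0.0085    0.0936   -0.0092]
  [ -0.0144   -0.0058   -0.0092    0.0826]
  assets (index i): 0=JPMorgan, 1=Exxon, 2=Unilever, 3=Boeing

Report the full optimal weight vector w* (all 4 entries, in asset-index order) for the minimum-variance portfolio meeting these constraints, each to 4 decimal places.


0.1755  0.0742  0.3025  0.4478

g=Σ⁻¹μ = [0.9481  0.3832  1.6439  2.4334]
h=Σ⁻¹𝟙 = [7.3368  7.2762  10.2390  15.0369]
a=μᵀg=0.791368  b=𝟙ᵀg=5.408515  c=𝟙ᵀh=39.888980  D=ac−b²=2.314816
λ₁=(c·0.146−b)/D = (39.888980·0.146−5.408515)/2.314816 = 0.179399
λ₂=(a−b·0.146)/D = (0.791368−5.408515·0.146)/2.314816 = 0.000745
w* = 0.179399·g + 0.000745·h:
  w_0 = 0.179399·0.9481 + 0.000745·7.3368 = 0.1755  (JPMorgan)
  w_1 = 0.179399·0.3832 + 0.000745·7.2762 = 0.0742  (Exxon)
  w_2 = 0.179399·1.6439 + 0.000745·10.2390 = 0.3025  (Unilever)
  w_3 = 0.179399·2.4334 + 0.000745·15.0369 = 0.4478  (Boeing)
Σw_i=1.0000  μᵀw=0.1460
σ²=wᵀΣw=λ₁·μ_p+λ₂ = 0.179399·0.146 + 0.000745 = 0.026937 ≈ 0.0269


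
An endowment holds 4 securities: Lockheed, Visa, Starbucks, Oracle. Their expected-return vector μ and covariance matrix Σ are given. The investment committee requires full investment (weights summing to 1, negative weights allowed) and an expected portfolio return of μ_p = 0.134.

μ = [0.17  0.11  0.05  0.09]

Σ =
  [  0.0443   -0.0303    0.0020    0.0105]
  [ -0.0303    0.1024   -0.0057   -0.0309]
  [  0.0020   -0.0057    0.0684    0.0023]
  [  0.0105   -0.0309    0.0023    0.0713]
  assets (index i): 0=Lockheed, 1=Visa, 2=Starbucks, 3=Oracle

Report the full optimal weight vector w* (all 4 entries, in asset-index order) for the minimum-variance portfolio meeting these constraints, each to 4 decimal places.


0.5045  0.2894  0.0536  0.1525

x=Σ⁻¹μ = [5.6541  3.3511  0.7825  1.8567]
y=Σ⁻¹𝟙 = [35.7699  27.2534  15.1699  20.0793]
a=μᵀx=1.536047  b=𝟙ᵀx=11.644382  c=𝟙ᵀy=98.272467  D=ac−b²=15.359477
λ₁=(c·0.134−b)/D = (98.272467·0.134−11.644382)/15.359477 = 0.099231
λ₂=(a−b·0.134)/D = (1.536047−11.644382·0.134)/15.359477 = -0.001582
w* = 0.099231·x + -0.001582·y:
  w_0 = 0.099231·5.6541 + -0.001582·35.7699 = 0.5045  (Lockheed)
  w_1 = 0.099231·3.3511 + -0.001582·27.2534 = 0.2894  (Visa)
  w_2 = 0.099231·0.7825 + -0.001582·15.1699 = 0.0536  (Starbucks)
  w_3 = 0.099231·1.8567 + -0.001582·20.0793 = 0.1525  (Oracle)
Σw_i=1.0000  μᵀw=0.1340
σ²=wᵀΣw=λ₁·μ_p+λ₂ = 0.099231·0.134 + -0.001582 = 0.011715 ≈ 0.0117


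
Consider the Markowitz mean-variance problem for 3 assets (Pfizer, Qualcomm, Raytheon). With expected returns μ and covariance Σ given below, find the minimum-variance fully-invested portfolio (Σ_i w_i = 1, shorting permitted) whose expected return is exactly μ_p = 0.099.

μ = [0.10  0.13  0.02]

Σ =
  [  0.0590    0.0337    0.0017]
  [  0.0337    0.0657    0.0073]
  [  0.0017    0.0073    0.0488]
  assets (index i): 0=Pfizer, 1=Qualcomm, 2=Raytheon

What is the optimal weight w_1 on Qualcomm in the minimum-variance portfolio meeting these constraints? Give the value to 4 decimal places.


0.4825

u=Σ⁻¹μ = [0.8061  1.5485  0.1501]
v=Σ⁻¹𝟙 = [12.6104  6.6346  19.0600]
a=μᵀu=0.284921  b=𝟙ᵀu=2.504734  c=𝟙ᵀv=38.305001  D=ac−b²=4.640204
λ₁=(c·0.099−b)/D = (38.305001·0.099−2.504734)/4.640204 = 0.277458
λ₂=(a−b·0.099)/D = (0.284921−2.504734·0.099)/4.640204 = 0.007964
w* = 0.277458·u + 0.007964·v:
  w_0 = 0.277458·0.8061 + 0.007964·12.6104 = 0.3241  (Pfizer)
  w_1 = 0.277458·1.5485 + 0.007964·6.6346 = 0.4825  (Qualcomm)
  w_2 = 0.277458·0.1501 + 0.007964·19.0600 = 0.1934  (Raytheon)
Σw_i=1.0000  μᵀw=0.0990
σ²=wᵀΣw=λ₁·μ_p+λ₂ = 0.277458·0.099 + 0.007964 = 0.035432 ≈ 0.0354


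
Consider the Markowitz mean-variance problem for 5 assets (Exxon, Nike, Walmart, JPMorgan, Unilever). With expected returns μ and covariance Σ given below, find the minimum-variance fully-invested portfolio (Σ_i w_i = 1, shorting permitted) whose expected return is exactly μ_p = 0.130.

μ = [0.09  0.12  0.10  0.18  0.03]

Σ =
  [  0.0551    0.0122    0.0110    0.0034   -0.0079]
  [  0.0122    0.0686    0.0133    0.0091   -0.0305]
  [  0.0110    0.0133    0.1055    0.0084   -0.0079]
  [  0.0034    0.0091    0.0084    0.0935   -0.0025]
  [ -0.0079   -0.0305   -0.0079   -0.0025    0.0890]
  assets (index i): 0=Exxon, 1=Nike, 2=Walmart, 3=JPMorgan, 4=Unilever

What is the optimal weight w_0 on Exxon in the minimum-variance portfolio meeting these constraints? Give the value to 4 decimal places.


0.1634

g=Σ⁻¹μ = [1.2018  1.7024  0.5571  1.6958  1.1243]
h=Σ⁻¹𝟙 = [15.1267  18.2757  6.4064  8.3161  19.6439]
a=μᵀg=0.707127  b=𝟙ᵀg=6.281339  c=𝟙ᵀh=67.768778  D=ac−b²=8.465899
λ₁=(c·0.130−b)/D = (67.768778·0.130−6.281339)/8.465899 = 0.298681
λ₂=(a−b·0.130)/D = (0.707127−6.281339·0.130)/8.465899 = -0.012928
w* = 0.298681·g + -0.012928·h:
  w_0 = 0.298681·1.2018 + -0.012928·15.1267 = 0.1634  (Exxon)
  w_1 = 0.298681·1.7024 + -0.012928·18.2757 = 0.2722  (Nike)
  w_2 = 0.298681·0.5571 + -0.012928·6.4064 = 0.0836  (Walmart)
  w_3 = 0.298681·1.6958 + -0.012928·8.3161 = 0.3990  (JPMorgan)
  w_4 = 0.298681·1.1243 + -0.012928·19.6439 = 0.0818  (Unilever)
Σw_i=1.0000  μᵀw=0.1300
σ²=wᵀΣw=λ₁·μ_p+λ₂ = 0.298681·0.130 + -0.012928 = 0.025900 ≈ 0.0259


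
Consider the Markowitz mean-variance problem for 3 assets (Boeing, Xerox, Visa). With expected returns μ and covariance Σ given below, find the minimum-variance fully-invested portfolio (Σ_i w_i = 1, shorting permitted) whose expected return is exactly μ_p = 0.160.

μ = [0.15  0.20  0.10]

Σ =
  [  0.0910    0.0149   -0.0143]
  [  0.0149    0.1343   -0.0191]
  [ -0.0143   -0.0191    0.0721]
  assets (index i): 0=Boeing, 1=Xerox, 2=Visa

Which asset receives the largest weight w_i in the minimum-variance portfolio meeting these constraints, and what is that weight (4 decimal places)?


g=Σ⁻¹μ = [1.7241  1.6042  2.1539]
h=Σ⁻¹𝟙 = [12.4940  8.7131  18.6558]
a=μᵀg=0.794861  b=𝟙ᵀg=5.482294  c=𝟙ᵀh=39.862871  D=ac−b²=1.629898
λ₁=(c·0.160−b)/D = (39.862871·0.160−5.482294)/1.629898 = 0.549584
λ₂=(a−b·0.160)/D = (0.794861−5.482294·0.160)/1.629898 = -0.050498
w* = 0.549584·g + -0.050498·h:
  w_0 = 0.549584·1.7241 + -0.050498·12.4940 = 0.3166  (Boeing)
  w_1 = 0.549584·1.6042 + -0.050498·8.7131 = 0.4417  (Xerox)
  w_2 = 0.549584·2.1539 + -0.050498·18.6558 = 0.2417  (Visa)
Σw_i=1.0000  μᵀw=0.1600
σ²=wᵀΣw=λ₁·μ_p+λ₂ = 0.549584·0.160 + -0.050498 = 0.037436 ≈ 0.0374

Xerox (0.4417)


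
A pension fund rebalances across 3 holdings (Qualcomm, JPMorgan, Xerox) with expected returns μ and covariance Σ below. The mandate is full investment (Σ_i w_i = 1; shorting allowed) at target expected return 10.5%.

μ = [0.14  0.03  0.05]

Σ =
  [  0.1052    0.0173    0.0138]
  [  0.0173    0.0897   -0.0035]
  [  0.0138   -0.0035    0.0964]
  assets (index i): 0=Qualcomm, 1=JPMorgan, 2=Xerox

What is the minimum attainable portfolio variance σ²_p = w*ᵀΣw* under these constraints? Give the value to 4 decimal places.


g=Σ⁻¹μ = [1.2692  0.1030  0.3407]
h=Σ⁻¹𝟙 = [6.5294  10.2718  9.8117]
a=μᵀg=0.197809  b=𝟙ᵀg=1.712859  c=𝟙ᵀh=26.612920  D=ac−b²=2.330389
λ₁=(c·0.105−b)/D = (26.612920·0.105−1.712859)/2.330389 = 0.464085
λ₂=(a−b·0.105)/D = (0.197809−1.712859·0.105)/2.330389 = 0.007706
w* = 0.464085·g + 0.007706·h:
  w_0 = 0.464085·1.2692 + 0.007706·6.5294 = 0.6393  (Qualcomm)
  w_1 = 0.464085·0.1030 + 0.007706·10.2718 = 0.1269  (JPMorgan)
  w_2 = 0.464085·0.3407 + 0.007706·9.8117 = 0.2337  (Xerox)
Σw_i=1.0000  μᵀw=0.1050
σ²=wᵀΣw=λ₁·μ_p+λ₂ = 0.464085·0.105 + 0.007706 = 0.056435 ≈ 0.0564

0.0564


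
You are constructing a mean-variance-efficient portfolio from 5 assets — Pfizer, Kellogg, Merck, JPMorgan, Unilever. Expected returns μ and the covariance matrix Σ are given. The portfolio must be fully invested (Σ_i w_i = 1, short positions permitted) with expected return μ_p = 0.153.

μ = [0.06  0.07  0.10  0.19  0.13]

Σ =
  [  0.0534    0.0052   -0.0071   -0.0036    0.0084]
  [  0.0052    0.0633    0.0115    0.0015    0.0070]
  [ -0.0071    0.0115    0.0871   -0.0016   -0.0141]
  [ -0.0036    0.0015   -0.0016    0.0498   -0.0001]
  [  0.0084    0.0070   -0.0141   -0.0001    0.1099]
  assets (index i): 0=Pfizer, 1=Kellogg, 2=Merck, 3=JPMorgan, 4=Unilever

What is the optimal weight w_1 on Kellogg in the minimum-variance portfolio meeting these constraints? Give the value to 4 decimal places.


p=Σ⁻¹μ = [1.3408  0.4989  1.4648  3.9467  1.2402]
q=Σ⁻¹𝟙 = [19.6176  10.2524  13.5329  21.6419  8.7027]
a=μᵀp=1.172943  b=𝟙ᵀp=8.491329  c=𝟙ᵀq=73.747523  D=ac−b²=14.398996
λ₁=(c·0.153−b)/D = (73.747523·0.153−8.491329)/14.398996 = 0.193905
λ₂=(a−b·0.153)/D = (1.172943−8.491329·0.153)/14.398996 = -0.008767
w* = 0.193905·p + -0.008767·q:
  w_0 = 0.193905·1.3408 + -0.008767·19.6176 = 0.0880  (Pfizer)
  w_1 = 0.193905·0.4989 + -0.008767·10.2524 = 0.0069  (Kellogg)
  w_2 = 0.193905·1.4648 + -0.008767·13.5329 = 0.1654  (Merck)
  w_3 = 0.193905·3.9467 + -0.008767·21.6419 = 0.5756  (JPMorgan)
  w_4 = 0.193905·1.2402 + -0.008767·8.7027 = 0.1642  (Unilever)
Σw_i=1.0000  μᵀw=0.1530
σ²=wᵀΣw=λ₁·μ_p+λ₂ = 0.193905·0.153 + -0.008767 = 0.020901 ≈ 0.0209

0.0069
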